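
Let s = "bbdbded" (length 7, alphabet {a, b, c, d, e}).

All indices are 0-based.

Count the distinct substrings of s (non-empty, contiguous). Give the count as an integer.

23

rank→(start, suffix):
  0 → (0, 'bbdbded')
  1 → (1, 'bdbded')
  2 → (3, 'bded')
  3 → (6, 'd')
  4 → (2, 'dbded')
  5 → (4, 'ded')
  6 → (5, 'ed')

SA = [0, 1, 3, 6, 2, 4, 5]
rank  pair      lcp
   1  s[0:],s[1:]  1  'b'
   2  s[1:],s[3:]  2  'bd'
   3  s[3:],s[6:]  0  ''
   4  s[6:],s[2:]  1  'd'
   5  s[2:],s[4:]  1  'd'
   6  s[4:],s[5:]  0  ''

n(n+1)/2 = 7·8/2 = 28
Σ LCP = 0 + 1 + 2 + 0 + 1 + 1 + 0 = 5
distinct = 28 − 5 = 23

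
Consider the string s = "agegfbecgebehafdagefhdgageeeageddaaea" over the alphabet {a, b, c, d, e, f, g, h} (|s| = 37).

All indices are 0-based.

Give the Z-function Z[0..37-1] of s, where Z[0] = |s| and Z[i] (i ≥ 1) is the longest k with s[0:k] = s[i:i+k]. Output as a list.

[37, 0, 0, 0, 0, 0, 0, 0, 0, 0, 0, 0, 0, 1, 0, 0, 3, 0, 0, 0, 0, 0, 0, 3, 0, 0, 0, 0, 3, 0, 0, 0, 0, 1, 1, 0, 1]

Z[0]=37
i=1: outside box; Z[1]=0
i=2: outside box; Z[2]=0
i=3: outside box; Z[3]=0
i=4: outside box; Z[4]=0
i=5: outside box; Z[5]=0
i=6: outside box; Z[6]=0
i=7: outside box; Z[7]=0
i=8: outside box; Z[8]=0
i=9: outside box; Z[9]=0
i=10: outside box; Z[10]=0
i=11: outside box; Z[11]=0
i=12: outside box; Z[12]=0
i=13: outside box; Z[13]=1 grow→box=[13,14)
i=14: outside box; Z[14]=0
i=15: outside box; Z[15]=0
i=16: outside box; Z[16]=3 grow→box=[16,19)
i=17: min(r-i=2, Z[1]=0)=0; Z[17]=0
i=18: min(r-i=1, Z[2]=0)=0; Z[18]=0
i=19: outside box; Z[19]=0
i=20: outside box; Z[20]=0
i=21: outside box; Z[21]=0
i=22: outside box; Z[22]=0
i=23: outside box; Z[23]=3 grow→box=[23,26)
i=24: min(r-i=2, Z[1]=0)=0; Z[24]=0
i=25: min(r-i=1, Z[2]=0)=0; Z[25]=0
i=26: outside box; Z[26]=0
i=27: outside box; Z[27]=0
i=28: outside box; Z[28]=3 grow→box=[28,31)
i=29: min(r-i=2, Z[1]=0)=0; Z[29]=0
i=30: min(r-i=1, Z[2]=0)=0; Z[30]=0
i=31: outside box; Z[31]=0
i=32: outside box; Z[32]=0
i=33: outside box; Z[33]=1 grow→box=[33,34)
i=34: outside box; Z[34]=1 grow→box=[34,35)
i=35: outside box; Z[35]=0
i=36: outside box; Z[36]=1 grow→box=[36,37)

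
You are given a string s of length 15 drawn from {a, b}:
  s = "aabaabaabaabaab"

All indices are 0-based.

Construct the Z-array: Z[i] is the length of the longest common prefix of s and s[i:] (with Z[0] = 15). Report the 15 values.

[15, 1, 0, 12, 1, 0, 9, 1, 0, 6, 1, 0, 3, 1, 0]

Z[0]=15
i=1: outside box; Z[1]=1 extend→box=[1,2)
i=2: outside box; Z[2]=0
i=3: outside box; Z[3]=12 extend→box=[3,15)
i=4: min(r-i=11, Z[1]=1)=1; Z[4]=1
i=5: min(r-i=10, Z[2]=0)=0; Z[5]=0
i=6: min(r-i=9, Z[3]=12)=9; Z[6]=9
i=7: min(r-i=8, Z[4]=1)=1; Z[7]=1
i=8: min(r-i=7, Z[5]=0)=0; Z[8]=0
i=9: min(r-i=6, Z[6]=9)=6; Z[9]=6
i=10: min(r-i=5, Z[7]=1)=1; Z[10]=1
i=11: min(r-i=4, Z[8]=0)=0; Z[11]=0
i=12: min(r-i=3, Z[9]=6)=3; Z[12]=3
i=13: min(r-i=2, Z[10]=1)=1; Z[13]=1
i=14: min(r-i=1, Z[11]=0)=0; Z[14]=0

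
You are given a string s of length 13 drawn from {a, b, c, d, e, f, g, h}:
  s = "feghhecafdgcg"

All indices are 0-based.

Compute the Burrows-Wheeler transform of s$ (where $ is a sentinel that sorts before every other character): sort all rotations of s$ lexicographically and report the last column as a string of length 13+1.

rank  rotation        last
    0  $feghhecafdgcg  g
    1  afdgcg$feghhec  c
    2  cafdgcg$feghhe  e
    3  cg$feghhecafdg  g
    4  dgcg$feghhecaf  f
    5  ecafdgcg$feghh  h
    6  eghhecafdgcg$f  f
    7  fdgcg$feghheca  a
    8  feghhecafdgcg$  $
    9  g$feghhecafdgc  c
   10  gcg$feghhecafd  d
   11  ghhecafdgcg$fe  e
   12  hecafdgcg$fegh  h
   13  hhecafdgcg$feg  g

gcegfhfa$cdehg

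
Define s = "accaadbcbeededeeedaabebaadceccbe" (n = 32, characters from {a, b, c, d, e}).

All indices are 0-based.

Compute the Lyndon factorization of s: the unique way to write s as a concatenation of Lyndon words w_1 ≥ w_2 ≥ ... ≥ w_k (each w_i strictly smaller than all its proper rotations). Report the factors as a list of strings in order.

emit factor 1: 'acc' (i=0, period=3)
emit factor 2: 'aadbcbeededeeed' (i=3, period=15)
emit factor 3: 'aabebaadceccbe' (i=18, period=14)

["acc", "aadbcbeededeeed", "aabebaadceccbe"]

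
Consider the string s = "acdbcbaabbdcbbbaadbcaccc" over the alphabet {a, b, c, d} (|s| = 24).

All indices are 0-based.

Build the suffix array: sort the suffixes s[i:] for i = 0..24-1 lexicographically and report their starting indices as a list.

[6, 15, 7, 20, 0, 16, 5, 14, 13, 12, 8, 18, 3, 9, 23, 19, 4, 11, 22, 21, 1, 17, 2, 10]

sorted suffixes:
  #0 SA[0]=6  'aabbdcbbbaadbcaccc'
  #1 SA[1]=15  'aadbcaccc'
  #2 SA[2]=7  'abbdcbbbaadbcaccc'
  #3 SA[3]=20  'accc'
  #4 SA[4]=0  'acdbcbaabbdcbbbaadbcaccc'
  #5 SA[5]=16  'adbcaccc'
  #6 SA[6]=5  'baabbdcbbbaadbcaccc'
  #7 SA[7]=14  'baadbcaccc'
  #8 SA[8]=13  'bbaadbcaccc'
  #9 SA[9]=12  'bbbaadbcaccc'
  #10 SA[10]=8  'bbdcbbbaadbcaccc'
  #11 SA[11]=18  'bcaccc'
  #12 SA[12]=3  'bcbaabbdcbbbaadbcaccc'
  #13 SA[13]=9  'bdcbbbaadbcaccc'
  #14 SA[14]=23  'c'
  #15 SA[15]=19  'caccc'
  #16 SA[16]=4  'cbaabbdcbbbaadbcaccc'
  #17 SA[17]=11  'cbbbaadbcaccc'
  #18 SA[18]=22  'cc'
  #19 SA[19]=21  'ccc'
  #20 SA[20]=1  'cdbcbaabbdcbbbaadbcaccc'
  #21 SA[21]=17  'dbcaccc'
  #22 SA[22]=2  'dbcbaabbdcbbbaadbcaccc'
  #23 SA[23]=10  'dcbbbaadbcaccc'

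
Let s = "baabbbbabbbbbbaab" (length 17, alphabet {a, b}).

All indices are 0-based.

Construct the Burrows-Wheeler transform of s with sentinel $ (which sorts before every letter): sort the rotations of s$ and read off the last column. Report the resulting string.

bbbaabab$bbbbbbaba

rank  rotation            last
    0  $baabbbbabbbbbbaab  b
    1  aab$baabbbbabbbbbb  b
    2  aabbbbabbbbbbaab$b  b
    3  ab$baabbbbabbbbbba  a
    4  abbbbabbbbbbaab$ba  a
    5  abbbbbbaab$baabbbb  b
    6  b$baabbbbabbbbbbaa  a
    7  baab$baabbbbabbbbb  b
    8  baabbbbabbbbbbaab$  $
    9  babbbbbbaab$baabbb  b
   10  bbaab$baabbbbabbbb  b
   11  bbabbbbbbaab$baabb  b
   12  bbbaab$baabbbbabbb  b
   13  bbbabbbbbbaab$baab  b
   14  bbbbaab$baabbbbabb  b
   15  bbbbabbbbbbaab$baa  a
   16  bbbbbaab$baabbbbab  b
   17  bbbbbbaab$baabbbba  a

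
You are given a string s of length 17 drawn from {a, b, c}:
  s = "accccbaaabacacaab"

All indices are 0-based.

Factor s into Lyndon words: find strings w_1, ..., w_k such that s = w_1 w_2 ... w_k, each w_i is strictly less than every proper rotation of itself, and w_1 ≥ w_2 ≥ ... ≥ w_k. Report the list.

emit factor 1: 'accccb' (i=0, period=6)
emit factor 2: 'aaabacacaab' (i=6, period=11)

["accccb", "aaabacacaab"]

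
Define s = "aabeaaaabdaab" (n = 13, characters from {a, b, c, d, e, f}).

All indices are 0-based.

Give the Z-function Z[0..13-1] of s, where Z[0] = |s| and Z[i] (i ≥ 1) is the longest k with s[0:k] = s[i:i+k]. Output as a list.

Z[0]=13
i=1: fresh scan; Z[1]=1 extend→box=[1,2)
i=2: fresh scan; Z[2]=0
i=3: fresh scan; Z[3]=0
i=4: fresh scan; Z[4]=2 extend→box=[4,6)
i=5: min(r-i=1, Z[1]=1)=1; Z[5]=2 extend→box=[5,7)
i=6: min(r-i=1, Z[1]=1)=1; Z[6]=3 extend→box=[6,9)
i=7: min(r-i=2, Z[1]=1)=1; Z[7]=1
i=8: min(r-i=1, Z[2]=0)=0; Z[8]=0
i=9: fresh scan; Z[9]=0
i=10: fresh scan; Z[10]=3 extend→box=[10,13)
i=11: min(r-i=2, Z[1]=1)=1; Z[11]=1
i=12: min(r-i=1, Z[2]=0)=0; Z[12]=0

[13, 1, 0, 0, 2, 2, 3, 1, 0, 0, 3, 1, 0]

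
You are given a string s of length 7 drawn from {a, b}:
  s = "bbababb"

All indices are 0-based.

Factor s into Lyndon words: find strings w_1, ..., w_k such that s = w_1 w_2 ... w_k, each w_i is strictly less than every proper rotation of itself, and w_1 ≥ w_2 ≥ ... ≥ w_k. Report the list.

["b", "b", "ababb"]

emit factor 1: 'b' (i=0, period=1)
emit factor 2: 'b' (i=1, period=1)
emit factor 3: 'ababb' (i=2, period=5)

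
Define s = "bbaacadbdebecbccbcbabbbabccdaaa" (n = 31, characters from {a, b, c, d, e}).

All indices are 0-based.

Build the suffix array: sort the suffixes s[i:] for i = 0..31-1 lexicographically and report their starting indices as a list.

[30, 29, 28, 2, 19, 23, 3, 5, 1, 18, 22, 0, 21, 20, 16, 13, 24, 7, 10, 4, 17, 15, 12, 14, 25, 26, 27, 6, 8, 9, 11]

rank→(start, suffix):
  0 → (30, 'a')
  1 → (29, 'aa')
  2 → (28, 'aaa')
  3 → (2, 'aacadbdebecbccbcbabbbabccdaaa')
  4 → (19, 'abbbabccdaaa')
  5 → (23, 'abccdaaa')
  6 → (3, 'acadbdebecbccbcbabbbabccdaaa')
  7 → (5, 'adbdebecbccbcbabbbabccdaaa')
  8 → (1, 'baacadbdebecbccbcbabbbabccdaaa')
  9 → (18, 'babbbabccdaaa')
  10 → (22, 'babccdaaa')
  11 → (0, 'bbaacadbdebecbccbcbabbbabccdaaa')
  12 → (21, 'bbabccdaaa')
  13 → (20, 'bbbabccdaaa')
  14 → (16, 'bcbabbbabccdaaa')
  15 → (13, 'bccbcbabbbabccdaaa')
  16 → (24, 'bccdaaa')
  17 → (7, 'bdebecbccbcbabbbabccdaaa')
  18 → (10, 'becbccbcbabbbabccdaaa')
  19 → (4, 'cadbdebecbccbcbabbbabccdaaa')
  20 → (17, 'cbabbbabccdaaa')
  21 → (15, 'cbcbabbbabccdaaa')
  22 → (12, 'cbccbcbabbbabccdaaa')
  23 → (14, 'ccbcbabbbabccdaaa')
  24 → (25, 'ccdaaa')
  25 → (26, 'cdaaa')
  26 → (27, 'daaa')
  27 → (6, 'dbdebecbccbcbabbbabccdaaa')
  28 → (8, 'debecbccbcbabbbabccdaaa')
  29 → (9, 'ebecbccbcbabbbabccdaaa')
  30 → (11, 'ecbccbcbabbbabccdaaa')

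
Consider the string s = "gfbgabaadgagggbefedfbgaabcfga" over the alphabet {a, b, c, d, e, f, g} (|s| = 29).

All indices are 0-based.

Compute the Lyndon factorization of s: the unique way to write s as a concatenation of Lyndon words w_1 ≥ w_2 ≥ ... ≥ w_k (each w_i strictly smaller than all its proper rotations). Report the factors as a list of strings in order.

["g", "f", "bg", "ab", "aadgagggbefedfbg", "aabcfg", "a"]

emit factor 1: 'g' (i=0, period=1)
emit factor 2: 'f' (i=1, period=1)
emit factor 3: 'bg' (i=2, period=2)
emit factor 4: 'ab' (i=4, period=2)
emit factor 5: 'aadgagggbefedfbg' (i=6, period=16)
emit factor 6: 'aabcfg' (i=22, period=6)
emit factor 7: 'a' (i=28, period=1)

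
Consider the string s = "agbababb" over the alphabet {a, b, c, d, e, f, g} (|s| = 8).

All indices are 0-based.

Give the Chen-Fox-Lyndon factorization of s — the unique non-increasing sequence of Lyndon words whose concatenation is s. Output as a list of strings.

emit factor 1: 'agb' (i=0, period=3)
emit factor 2: 'ababb' (i=3, period=5)

["agb", "ababb"]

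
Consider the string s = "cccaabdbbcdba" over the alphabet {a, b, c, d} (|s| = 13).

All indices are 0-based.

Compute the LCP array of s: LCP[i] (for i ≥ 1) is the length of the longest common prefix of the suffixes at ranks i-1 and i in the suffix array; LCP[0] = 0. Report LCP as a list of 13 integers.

sorted suffixes:
  #0 SA[0]=12  'a'
  #1 SA[1]=3  'aabdbbcdba'
  #2 SA[2]=4  'abdbbcdba'
  #3 SA[3]=11  'ba'
  #4 SA[4]=7  'bbcdba'
  #5 SA[5]=8  'bcdba'
  #6 SA[6]=5  'bdbbcdba'
  #7 SA[7]=2  'caabdbbcdba'
  #8 SA[8]=1  'ccaabdbbcdba'
  #9 SA[9]=0  'cccaabdbbcdba'
  #10 SA[10]=9  'cdba'
  #11 SA[11]=10  'dba'
  #12 SA[12]=6  'dbbcdba'

SA = [12, 3, 4, 11, 7, 8, 5, 2, 1, 0, 9, 10, 6]
[i] adj suffixes → lcp
  [1] 12/3 → 1 ('a')
  [2] 3/4 → 1 ('a')
  [3] 4/11 → 0 ('')
  [4] 11/7 → 1 ('b')
  [5] 7/8 → 1 ('b')
  [6] 8/5 → 1 ('b')
  [7] 5/2 → 0 ('')
  [8] 2/1 → 1 ('c')
  [9] 1/0 → 2 ('cc')
  [10] 0/9 → 1 ('c')
  [11] 9/10 → 0 ('')
  [12] 10/6 → 2 ('db')

[0, 1, 1, 0, 1, 1, 1, 0, 1, 2, 1, 0, 2]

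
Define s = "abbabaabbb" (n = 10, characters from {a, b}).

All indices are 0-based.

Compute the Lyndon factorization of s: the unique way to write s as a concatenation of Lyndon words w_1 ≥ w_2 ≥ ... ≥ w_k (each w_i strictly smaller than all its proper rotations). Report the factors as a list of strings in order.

["abb", "ab", "aabbb"]

emit factor 1: 'abb' (i=0, period=3)
emit factor 2: 'ab' (i=3, period=2)
emit factor 3: 'aabbb' (i=5, period=5)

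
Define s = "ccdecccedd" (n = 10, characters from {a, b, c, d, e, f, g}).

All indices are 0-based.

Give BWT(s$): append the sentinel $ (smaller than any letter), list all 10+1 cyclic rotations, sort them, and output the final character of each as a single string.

rank  rotation     last
    0  $ccdecccedd  d
    1  cccedd$ccde  e
    2  ccdecccedd$  $
    3  ccedd$ccdec  c
    4  cdecccedd$c  c
    5  cedd$ccdecc  c
    6  d$ccdeccced  d
    7  dd$ccdeccce  e
    8  decccedd$cc  c
    9  ecccedd$ccd  d
   10  edd$ccdeccc  c

de$cccdecdc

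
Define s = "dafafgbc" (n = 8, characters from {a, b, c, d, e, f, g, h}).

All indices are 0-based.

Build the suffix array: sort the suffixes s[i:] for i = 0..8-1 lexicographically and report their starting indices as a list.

[1, 3, 6, 7, 0, 2, 4, 5]

rank→(start, suffix):
  0 → (1, 'afafgbc')
  1 → (3, 'afgbc')
  2 → (6, 'bc')
  3 → (7, 'c')
  4 → (0, 'dafafgbc')
  5 → (2, 'fafgbc')
  6 → (4, 'fgbc')
  7 → (5, 'gbc')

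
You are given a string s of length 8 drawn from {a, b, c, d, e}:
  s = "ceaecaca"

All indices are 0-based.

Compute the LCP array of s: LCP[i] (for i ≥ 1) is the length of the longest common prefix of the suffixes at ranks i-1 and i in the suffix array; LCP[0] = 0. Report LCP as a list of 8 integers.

[0, 1, 1, 0, 2, 1, 0, 1]

rank | idx | suffix
   0 |   7 | a
   1 |   5 | aca
   2 |   2 | aecaca
   3 |   6 | ca
   4 |   4 | caca
   5 |   0 | ceaecaca
   6 |   1 | eaecaca
   7 |   3 | ecaca

SA = [7, 5, 2, 6, 4, 0, 1, 3]
i: (SA[i-1],SA[i]) lcp shared
  1: (7,5) 1 'a'
  2: (5,2) 1 'a'
  3: (2,6) 0 ''
  4: (6,4) 2 'ca'
  5: (4,0) 1 'c'
  6: (0,1) 0 ''
  7: (1,3) 1 'e'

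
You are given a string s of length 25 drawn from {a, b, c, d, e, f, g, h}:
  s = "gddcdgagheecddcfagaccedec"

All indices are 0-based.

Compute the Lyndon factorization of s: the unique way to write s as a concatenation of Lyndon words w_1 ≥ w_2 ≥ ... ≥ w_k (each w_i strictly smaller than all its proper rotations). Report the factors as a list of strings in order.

emit factor 1: 'g' (i=0, period=1)
emit factor 2: 'd' (i=1, period=1)
emit factor 3: 'd' (i=2, period=1)
emit factor 4: 'cdg' (i=3, period=3)
emit factor 5: 'agheecddcf' (i=6, period=10)
emit factor 6: 'ag' (i=16, period=2)
emit factor 7: 'accedec' (i=18, period=7)

["g", "d", "d", "cdg", "agheecddcf", "ag", "accedec"]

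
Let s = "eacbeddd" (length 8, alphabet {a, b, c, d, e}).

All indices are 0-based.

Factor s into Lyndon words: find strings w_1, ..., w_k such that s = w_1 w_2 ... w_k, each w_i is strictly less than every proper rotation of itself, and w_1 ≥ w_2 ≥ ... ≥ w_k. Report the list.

emit factor 1: 'e' (i=0, period=1)
emit factor 2: 'acbeddd' (i=1, period=7)

["e", "acbeddd"]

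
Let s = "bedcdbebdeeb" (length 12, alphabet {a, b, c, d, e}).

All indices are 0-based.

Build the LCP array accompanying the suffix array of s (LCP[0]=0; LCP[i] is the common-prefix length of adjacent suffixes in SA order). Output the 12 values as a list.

[0, 1, 1, 2, 0, 0, 1, 1, 0, 2, 1, 1]

sorted suffixes:
  #0 SA[0]=11  'b'
  #1 SA[1]=7  'bdeeb'
  #2 SA[2]=5  'bebdeeb'
  #3 SA[3]=0  'bedcdbebdeeb'
  #4 SA[4]=3  'cdbebdeeb'
  #5 SA[5]=4  'dbebdeeb'
  #6 SA[6]=2  'dcdbebdeeb'
  #7 SA[7]=8  'deeb'
  #8 SA[8]=10  'eb'
  #9 SA[9]=6  'ebdeeb'
  #10 SA[10]=1  'edcdbebdeeb'
  #11 SA[11]=9  'eeb'

SA = [11, 7, 5, 0, 3, 4, 2, 8, 10, 6, 1, 9]
i: (SA[i-1],SA[i]) lcp shared
  1: (11,7) 1 'b'
  2: (7,5) 1 'b'
  3: (5,0) 2 'be'
  4: (0,3) 0 ''
  5: (3,4) 0 ''
  6: (4,2) 1 'd'
  7: (2,8) 1 'd'
  8: (8,10) 0 ''
  9: (10,6) 2 'eb'
  10: (6,1) 1 'e'
  11: (1,9) 1 'e'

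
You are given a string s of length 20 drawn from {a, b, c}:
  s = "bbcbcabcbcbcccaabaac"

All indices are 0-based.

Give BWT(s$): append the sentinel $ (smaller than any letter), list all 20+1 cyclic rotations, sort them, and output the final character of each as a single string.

rank  rotation               last
    0  $bbcbcabcbcbcccaabaac  c
    1  aabaac$bbcbcabcbcbccc  c
    2  aac$bbcbcabcbcbcccaab  b
    3  abaac$bbcbcabcbcbccca  a
    4  abcbcbcccaabaac$bbcbc  c
    5  ac$bbcbcabcbcbcccaaba  a
    6  baac$bbcbcabcbcbcccaa  a
    7  bbcbcabcbcbcccaabaac$  $
    8  bcabcbcbcccaabaac$bbc  c
    9  bcbcabcbcbcccaabaac$b  b
   10  bcbcbcccaabaac$bbcbca  a
   11  bcbcccaabaac$bbcbcabc  c
   12  bcccaabaac$bbcbcabcbc  c
   13  c$bbcbcabcbcbcccaabaa  a
   14  caabaac$bbcbcabcbcbcc  c
   15  cabcbcbcccaabaac$bbcb  b
   16  cbcabcbcbcccaabaac$bb  b
   17  cbcbcccaabaac$bbcbcab  b
   18  cbcccaabaac$bbcbcabcb  b
   19  ccaabaac$bbcbcabcbcbc  c
   20  cccaabaac$bbcbcabcbcb  b

ccbacaa$cbaccacbbbbcb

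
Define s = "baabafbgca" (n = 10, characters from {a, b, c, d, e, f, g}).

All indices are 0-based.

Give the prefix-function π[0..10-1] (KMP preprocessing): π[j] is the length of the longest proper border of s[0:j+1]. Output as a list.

[0, 0, 0, 1, 2, 0, 1, 0, 0, 0]

π[0] = 0
j=1 s[j]='a': π[1]=0 (border '')
j=2 s[j]='a': π[2]=0 (border '')
j=3 s[j]='b': π[3]=1 (border 'b')
j=4 s[j]='a': π[4]=2 (border 'ba')
j=5 s[j]='f': k: 2→0; π[5]=0 (border '')
j=6 s[j]='b': π[6]=1 (border 'b')
j=7 s[j]='g': k: 1→0; π[7]=0 (border '')
j=8 s[j]='c': π[8]=0 (border '')
j=9 s[j]='a': π[9]=0 (border '')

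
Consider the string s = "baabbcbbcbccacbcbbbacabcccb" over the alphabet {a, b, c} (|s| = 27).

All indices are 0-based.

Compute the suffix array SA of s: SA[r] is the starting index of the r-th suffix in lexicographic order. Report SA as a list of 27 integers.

[1, 2, 21, 19, 12, 26, 0, 18, 17, 16, 3, 6, 14, 4, 7, 9, 22, 20, 11, 25, 15, 5, 13, 8, 10, 24, 23]

rank | idx | suffix
   0 |   1 | aabbcbbcbccacbcbbbacabcccb
   1 |   2 | abbcbbcbccacbcbbbacabcccb
   2 |  21 | abcccb
   3 |  19 | acabcccb
   4 |  12 | acbcbbbacabcccb
   5 |  26 | b
   6 |   0 | baabbcbbcbccacbcbbbacabcccb
   7 |  18 | bacabcccb
   8 |  17 | bbacabcccb
   9 |  16 | bbbacabcccb
  10 |   3 | bbcbbcbccacbcbbbacabcccb
  11 |   6 | bbcbccacbcbbbacabcccb
  12 |  14 | bcbbbacabcccb
  13 |   4 | bcbbcbccacbcbbbacabcccb
  14 |   7 | bcbccacbcbbbacabcccb
  15 |   9 | bccacbcbbbacabcccb
  16 |  22 | bcccb
  17 |  20 | cabcccb
  18 |  11 | cacbcbbbacabcccb
  19 |  25 | cb
  20 |  15 | cbbbacabcccb
  21 |   5 | cbbcbccacbcbbbacabcccb
  22 |  13 | cbcbbbacabcccb
  23 |   8 | cbccacbcbbbacabcccb
  24 |  10 | ccacbcbbbacabcccb
  25 |  24 | ccb
  26 |  23 | cccb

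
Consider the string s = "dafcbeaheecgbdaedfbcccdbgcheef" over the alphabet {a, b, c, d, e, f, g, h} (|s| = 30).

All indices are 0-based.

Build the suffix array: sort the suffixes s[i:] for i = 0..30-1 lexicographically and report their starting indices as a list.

rank→(start, suffix):
  0 → (14, 'aedfbcccdbgcheef')
  1 → (1, 'afcbeaheecgbdaedfbcccdbgcheef')
  2 → (6, 'aheecgbdaedfbcccdbgcheef')
  3 → (18, 'bcccdbgcheef')
  4 → (12, 'bdaedfbcccdbgcheef')
  5 → (4, 'beaheecgbdaedfbcccdbgcheef')
  6 → (23, 'bgcheef')
  7 → (3, 'cbeaheecgbdaedfbcccdbgcheef')
  8 → (19, 'cccdbgcheef')
  9 → (20, 'ccdbgcheef')
  10 → (21, 'cdbgcheef')
  11 → (10, 'cgbdaedfbcccdbgcheef')
  12 → (25, 'cheef')
  13 → (13, 'daedfbcccdbgcheef')
  14 → (0, 'dafcbeaheecgbdaedfbcccdbgcheef')
  15 → (22, 'dbgcheef')
  16 → (16, 'dfbcccdbgcheef')
  17 → (5, 'eaheecgbdaedfbcccdbgcheef')
  18 → (9, 'ecgbdaedfbcccdbgcheef')
  19 → (15, 'edfbcccdbgcheef')
  20 → (8, 'eecgbdaedfbcccdbgcheef')
  21 → (27, 'eef')
  22 → (28, 'ef')
  23 → (29, 'f')
  24 → (17, 'fbcccdbgcheef')
  25 → (2, 'fcbeaheecgbdaedfbcccdbgcheef')
  26 → (11, 'gbdaedfbcccdbgcheef')
  27 → (24, 'gcheef')
  28 → (7, 'heecgbdaedfbcccdbgcheef')
  29 → (26, 'heef')

[14, 1, 6, 18, 12, 4, 23, 3, 19, 20, 21, 10, 25, 13, 0, 22, 16, 5, 9, 15, 8, 27, 28, 29, 17, 2, 11, 24, 7, 26]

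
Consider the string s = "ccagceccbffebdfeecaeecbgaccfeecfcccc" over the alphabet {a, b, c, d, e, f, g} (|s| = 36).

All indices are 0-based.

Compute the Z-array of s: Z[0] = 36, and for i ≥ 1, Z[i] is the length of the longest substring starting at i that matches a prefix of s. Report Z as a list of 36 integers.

Z[0]=36
i=1: i≥r, start 0; Z[1]=1 extend→box=[1,2)
i=2: i≥r, start 0; Z[2]=0
i=3: i≥r, start 0; Z[3]=0
i=4: i≥r, start 0; Z[4]=1 extend→box=[4,5)
i=5: i≥r, start 0; Z[5]=0
i=6: i≥r, start 0; Z[6]=2 extend→box=[6,8)
i=7: min(r-i=1, Z[1]=1)=1; Z[7]=1
i=8: i≥r, start 0; Z[8]=0
i=9: i≥r, start 0; Z[9]=0
i=10: i≥r, start 0; Z[10]=0
i=11: i≥r, start 0; Z[11]=0
i=12: i≥r, start 0; Z[12]=0
i=13: i≥r, start 0; Z[13]=0
i=14: i≥r, start 0; Z[14]=0
i=15: i≥r, start 0; Z[15]=0
i=16: i≥r, start 0; Z[16]=0
i=17: i≥r, start 0; Z[17]=1 extend→box=[17,18)
i=18: i≥r, start 0; Z[18]=0
i=19: i≥r, start 0; Z[19]=0
i=20: i≥r, start 0; Z[20]=0
i=21: i≥r, start 0; Z[21]=1 extend→box=[21,22)
i=22: i≥r, start 0; Z[22]=0
i=23: i≥r, start 0; Z[23]=0
i=24: i≥r, start 0; Z[24]=0
i=25: i≥r, start 0; Z[25]=2 extend→box=[25,27)
i=26: min(r-i=1, Z[1]=1)=1; Z[26]=1
i=27: i≥r, start 0; Z[27]=0
i=28: i≥r, start 0; Z[28]=0
i=29: i≥r, start 0; Z[29]=0
i=30: i≥r, start 0; Z[30]=1 extend→box=[30,31)
i=31: i≥r, start 0; Z[31]=0
i=32: i≥r, start 0; Z[32]=2 extend→box=[32,34)
i=33: min(r-i=1, Z[1]=1)=1; Z[33]=2 extend→box=[33,35)
i=34: min(r-i=1, Z[1]=1)=1; Z[34]=2 extend→box=[34,36)
i=35: min(r-i=1, Z[1]=1)=1; Z[35]=1

[36, 1, 0, 0, 1, 0, 2, 1, 0, 0, 0, 0, 0, 0, 0, 0, 0, 1, 0, 0, 0, 1, 0, 0, 0, 2, 1, 0, 0, 0, 1, 0, 2, 2, 2, 1]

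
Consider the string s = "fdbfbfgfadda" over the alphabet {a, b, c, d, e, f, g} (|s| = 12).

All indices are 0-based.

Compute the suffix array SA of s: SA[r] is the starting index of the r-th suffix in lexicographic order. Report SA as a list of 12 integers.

sorted suffixes:
  #0 SA[0]=11  'a'
  #1 SA[1]=8  'adda'
  #2 SA[2]=2  'bfbfgfadda'
  #3 SA[3]=4  'bfgfadda'
  #4 SA[4]=10  'da'
  #5 SA[5]=1  'dbfbfgfadda'
  #6 SA[6]=9  'dda'
  #7 SA[7]=7  'fadda'
  #8 SA[8]=3  'fbfgfadda'
  #9 SA[9]=0  'fdbfbfgfadda'
  #10 SA[10]=5  'fgfadda'
  #11 SA[11]=6  'gfadda'

[11, 8, 2, 4, 10, 1, 9, 7, 3, 0, 5, 6]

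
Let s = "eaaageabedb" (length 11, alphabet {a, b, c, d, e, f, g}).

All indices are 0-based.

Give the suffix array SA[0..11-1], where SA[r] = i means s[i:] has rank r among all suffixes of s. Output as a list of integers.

[1, 2, 6, 3, 10, 7, 9, 0, 5, 8, 4]

rank→(start, suffix):
  0 → (1, 'aaageabedb')
  1 → (2, 'aageabedb')
  2 → (6, 'abedb')
  3 → (3, 'ageabedb')
  4 → (10, 'b')
  5 → (7, 'bedb')
  6 → (9, 'db')
  7 → (0, 'eaaageabedb')
  8 → (5, 'eabedb')
  9 → (8, 'edb')
  10 → (4, 'geabedb')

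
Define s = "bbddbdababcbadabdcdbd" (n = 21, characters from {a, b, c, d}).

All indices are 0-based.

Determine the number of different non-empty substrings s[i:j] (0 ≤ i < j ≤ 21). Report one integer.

204

rank | idx | suffix
   0 |   6 | ababcbadabdcdbd
   1 |   8 | abcbadabdcdbd
   2 |  14 | abdcdbd
   3 |  12 | adabdcdbd
   4 |   7 | babcbadabdcdbd
   5 |  11 | badabdcdbd
   6 |   0 | bbddbdababcbadabdcdbd
   7 |   9 | bcbadabdcdbd
   8 |  19 | bd
   9 |   4 | bdababcbadabdcdbd
  10 |  15 | bdcdbd
  11 |   1 | bddbdababcbadabdcdbd
  12 |  10 | cbadabdcdbd
  13 |  17 | cdbd
  14 |  20 | d
  15 |   5 | dababcbadabdcdbd
  16 |  13 | dabdcdbd
  17 |  18 | dbd
  18 |   3 | dbdababcbadabdcdbd
  19 |  16 | dcdbd
  20 |   2 | ddbdababcbadabdcdbd

SA = [6, 8, 14, 12, 7, 11, 0, 9, 19, 4, 15, 1, 10, 17, 20, 5, 13, 18, 3, 16, 2]
i: (SA[i-1],SA[i]) lcp shared
  1: (6,8) 2 'ab'
  2: (8,14) 2 'ab'
  3: (14,12) 1 'a'
  4: (12,7) 0 ''
  5: (7,11) 2 'ba'
  6: (11,0) 1 'b'
  7: (0,9) 1 'b'
  8: (9,19) 1 'b'
  9: (19,4) 2 'bd'
  10: (4,15) 2 'bd'
  11: (15,1) 2 'bd'
  12: (1,10) 0 ''
  13: (10,17) 1 'c'
  14: (17,20) 0 ''
  15: (20,5) 1 'd'
  16: (5,13) 3 'dab'
  17: (13,18) 1 'd'
  18: (18,3) 3 'dbd'
  19: (3,16) 1 'd'
  20: (16,2) 1 'd'

n(n+1)/2 = 21·22/2 = 231
Σ LCP = 0 + 2 + 2 + 1 + 0 + 2 + 1 + 1 + 1 + 2 + 2 + 2 + 0 + 1 + 0 + 1 + 3 + 1 + 3 + 1 + 1 = 27
distinct = 231 − 27 = 204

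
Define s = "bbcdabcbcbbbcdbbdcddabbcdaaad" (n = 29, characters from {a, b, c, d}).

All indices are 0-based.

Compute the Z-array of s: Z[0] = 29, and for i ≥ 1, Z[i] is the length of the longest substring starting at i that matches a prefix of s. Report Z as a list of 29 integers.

Z[0]=29
i=1: fresh scan; Z[1]=1 extend→box=[1,2)
i=2: fresh scan; Z[2]=0
i=3: fresh scan; Z[3]=0
i=4: fresh scan; Z[4]=0
i=5: fresh scan; Z[5]=1 extend→box=[5,6)
i=6: fresh scan; Z[6]=0
i=7: fresh scan; Z[7]=1 extend→box=[7,8)
i=8: fresh scan; Z[8]=0
i=9: fresh scan; Z[9]=2 extend→box=[9,11)
i=10: min(r-i=1, Z[1]=1)=1; Z[10]=4 extend→box=[10,14)
i=11: min(r-i=3, Z[1]=1)=1; Z[11]=1
i=12: min(r-i=2, Z[2]=0)=0; Z[12]=0
i=13: min(r-i=1, Z[3]=0)=0; Z[13]=0
i=14: fresh scan; Z[14]=2 extend→box=[14,16)
i=15: min(r-i=1, Z[1]=1)=1; Z[15]=1
i=16: fresh scan; Z[16]=0
i=17: fresh scan; Z[17]=0
i=18: fresh scan; Z[18]=0
i=19: fresh scan; Z[19]=0
i=20: fresh scan; Z[20]=0
i=21: fresh scan; Z[21]=5 extend→box=[21,26)
i=22: min(r-i=4, Z[1]=1)=1; Z[22]=1
i=23: min(r-i=3, Z[2]=0)=0; Z[23]=0
i=24: min(r-i=2, Z[3]=0)=0; Z[24]=0
i=25: min(r-i=1, Z[4]=0)=0; Z[25]=0
i=26: fresh scan; Z[26]=0
i=27: fresh scan; Z[27]=0
i=28: fresh scan; Z[28]=0

[29, 1, 0, 0, 0, 1, 0, 1, 0, 2, 4, 1, 0, 0, 2, 1, 0, 0, 0, 0, 0, 5, 1, 0, 0, 0, 0, 0, 0]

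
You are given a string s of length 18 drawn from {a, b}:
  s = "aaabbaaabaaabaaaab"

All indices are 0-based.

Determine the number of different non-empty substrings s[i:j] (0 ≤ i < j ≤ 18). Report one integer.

rank | idx | suffix
   0 |  13 | aaaab
   1 |  14 | aaab
   2 |   9 | aaabaaaab
   3 |   5 | aaabaaabaaaab
   4 |   0 | aaabbaaabaaabaaaab
   5 |  15 | aab
   6 |  10 | aabaaaab
   7 |   6 | aabaaabaaaab
   8 |   1 | aabbaaabaaabaaaab
   9 |  16 | ab
  10 |  11 | abaaaab
  11 |   7 | abaaabaaaab
  12 |   2 | abbaaabaaabaaaab
  13 |  17 | b
  14 |  12 | baaaab
  15 |   8 | baaabaaaab
  16 |   4 | baaabaaabaaaab
  17 |   3 | bbaaabaaabaaaab

SA = [13, 14, 9, 5, 0, 15, 10, 6, 1, 16, 11, 7, 2, 17, 12, 8, 4, 3]
i: (SA[i-1],SA[i]) lcp shared
  1: (13,14) 3 'aaa'
  2: (14,9) 4 'aaab'
  3: (9,5) 7 'aaabaaa'
  4: (5,0) 4 'aaab'
  5: (0,15) 2 'aa'
  6: (15,10) 3 'aab'
  7: (10,6) 6 'aabaaa'
  8: (6,1) 3 'aab'
  9: (1,16) 1 'a'
  10: (16,11) 2 'ab'
  11: (11,7) 5 'abaaa'
  12: (7,2) 2 'ab'
  13: (2,17) 0 ''
  14: (17,12) 1 'b'
  15: (12,8) 4 'baaa'
  16: (8,4) 8 'baaabaaa'
  17: (4,3) 1 'b'

n(n+1)/2 = 18·19/2 = 171
Σ LCP = 0 + 3 + 4 + 7 + 4 + 2 + 3 + 6 + 3 + 1 + 2 + 5 + 2 + 0 + 1 + 4 + 8 + 1 = 56
distinct = 171 − 56 = 115

115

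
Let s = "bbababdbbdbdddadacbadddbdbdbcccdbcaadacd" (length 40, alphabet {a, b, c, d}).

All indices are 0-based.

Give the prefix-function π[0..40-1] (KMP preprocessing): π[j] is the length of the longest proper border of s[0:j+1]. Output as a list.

[0, 1, 0, 1, 0, 1, 0, 1, 2, 0, 1, 0, 0, 0, 0, 0, 0, 0, 1, 0, 0, 0, 0, 1, 0, 1, 0, 1, 0, 0, 0, 0, 1, 0, 0, 0, 0, 0, 0, 0]

π[0] = 0
j=1 s[j]='b': π[1]=1 (border 'b')
j=2 s[j]='a': k: 1→0; π[2]=0 (border '')
j=3 s[j]='b': π[3]=1 (border 'b')
j=4 s[j]='a': k: 1→0; π[4]=0 (border '')
j=5 s[j]='b': π[5]=1 (border 'b')
j=6 s[j]='d': k: 1→0; π[6]=0 (border '')
j=7 s[j]='b': π[7]=1 (border 'b')
j=8 s[j]='b': π[8]=2 (border 'bb')
j=9 s[j]='d': k: 2→1→0; π[9]=0 (border '')
j=10 s[j]='b': π[10]=1 (border 'b')
j=11 s[j]='d': k: 1→0; π[11]=0 (border '')
j=12 s[j]='d': π[12]=0 (border '')
j=13 s[j]='d': π[13]=0 (border '')
j=14 s[j]='a': π[14]=0 (border '')
j=15 s[j]='d': π[15]=0 (border '')
j=16 s[j]='a': π[16]=0 (border '')
j=17 s[j]='c': π[17]=0 (border '')
j=18 s[j]='b': π[18]=1 (border 'b')
j=19 s[j]='a': k: 1→0; π[19]=0 (border '')
j=20 s[j]='d': π[20]=0 (border '')
j=21 s[j]='d': π[21]=0 (border '')
j=22 s[j]='d': π[22]=0 (border '')
j=23 s[j]='b': π[23]=1 (border 'b')
j=24 s[j]='d': k: 1→0; π[24]=0 (border '')
j=25 s[j]='b': π[25]=1 (border 'b')
j=26 s[j]='d': k: 1→0; π[26]=0 (border '')
j=27 s[j]='b': π[27]=1 (border 'b')
j=28 s[j]='c': k: 1→0; π[28]=0 (border '')
j=29 s[j]='c': π[29]=0 (border '')
j=30 s[j]='c': π[30]=0 (border '')
j=31 s[j]='d': π[31]=0 (border '')
j=32 s[j]='b': π[32]=1 (border 'b')
j=33 s[j]='c': k: 1→0; π[33]=0 (border '')
j=34 s[j]='a': π[34]=0 (border '')
j=35 s[j]='a': π[35]=0 (border '')
j=36 s[j]='d': π[36]=0 (border '')
j=37 s[j]='a': π[37]=0 (border '')
j=38 s[j]='c': π[38]=0 (border '')
j=39 s[j]='d': π[39]=0 (border '')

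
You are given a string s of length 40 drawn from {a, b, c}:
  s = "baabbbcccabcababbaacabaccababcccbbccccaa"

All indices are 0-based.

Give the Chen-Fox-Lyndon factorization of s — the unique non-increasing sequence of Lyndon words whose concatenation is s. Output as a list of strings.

emit factor 1: 'b' (i=0, period=1)
emit factor 2: 'aabbbcccabcababbaacabaccababcccbbcccc' (i=1, period=37)
emit factor 3: 'a' (i=38, period=1)
emit factor 4: 'a' (i=39, period=1)

["b", "aabbbcccabcababbaacabaccababcccbbcccc", "a", "a"]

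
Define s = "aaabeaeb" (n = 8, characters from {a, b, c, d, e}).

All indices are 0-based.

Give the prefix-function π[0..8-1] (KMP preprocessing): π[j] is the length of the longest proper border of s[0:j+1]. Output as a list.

π[0] = 0
j=1 s[j]='a': π[1]=1 (border 'a')
j=2 s[j]='a': π[2]=2 (border 'aa')
j=3 s[j]='b': k: 2→1→0; π[3]=0 (border '')
j=4 s[j]='e': π[4]=0 (border '')
j=5 s[j]='a': π[5]=1 (border 'a')
j=6 s[j]='e': k: 1→0; π[6]=0 (border '')
j=7 s[j]='b': π[7]=0 (border '')

[0, 1, 2, 0, 0, 1, 0, 0]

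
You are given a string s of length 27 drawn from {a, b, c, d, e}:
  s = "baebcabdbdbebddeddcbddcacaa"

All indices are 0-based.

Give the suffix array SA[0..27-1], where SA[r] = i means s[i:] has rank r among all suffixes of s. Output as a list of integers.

[26, 25, 5, 23, 1, 0, 3, 6, 8, 19, 12, 10, 24, 4, 22, 18, 7, 9, 21, 17, 20, 16, 13, 14, 2, 11, 15]

rank→(start, suffix):
  0 → (26, 'a')
  1 → (25, 'aa')
  2 → (5, 'abdbdbebddeddcbddcacaa')
  3 → (23, 'acaa')
  4 → (1, 'aebcabdbdbebddeddcbddcacaa')
  5 → (0, 'baebcabdbdbebddeddcbddcacaa')
  6 → (3, 'bcabdbdbebddeddcbddcacaa')
  7 → (6, 'bdbdbebddeddcbddcacaa')
  8 → (8, 'bdbebddeddcbddcacaa')
  9 → (19, 'bddcacaa')
  10 → (12, 'bddeddcbddcacaa')
  11 → (10, 'bebddeddcbddcacaa')
  12 → (24, 'caa')
  13 → (4, 'cabdbdbebddeddcbddcacaa')
  14 → (22, 'cacaa')
  15 → (18, 'cbddcacaa')
  16 → (7, 'dbdbebddeddcbddcacaa')
  17 → (9, 'dbebddeddcbddcacaa')
  18 → (21, 'dcacaa')
  19 → (17, 'dcbddcacaa')
  20 → (20, 'ddcacaa')
  21 → (16, 'ddcbddcacaa')
  22 → (13, 'ddeddcbddcacaa')
  23 → (14, 'deddcbddcacaa')
  24 → (2, 'ebcabdbdbebddeddcbddcacaa')
  25 → (11, 'ebddeddcbddcacaa')
  26 → (15, 'eddcbddcacaa')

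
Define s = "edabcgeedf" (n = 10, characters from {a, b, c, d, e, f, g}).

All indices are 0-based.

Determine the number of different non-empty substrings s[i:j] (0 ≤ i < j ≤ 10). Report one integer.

51

rank→(start, suffix):
  0 → (2, 'abcgeedf')
  1 → (3, 'bcgeedf')
  2 → (4, 'cgeedf')
  3 → (1, 'dabcgeedf')
  4 → (8, 'df')
  5 → (0, 'edabcgeedf')
  6 → (7, 'edf')
  7 → (6, 'eedf')
  8 → (9, 'f')
  9 → (5, 'geedf')

SA = [2, 3, 4, 1, 8, 0, 7, 6, 9, 5]
rank  pair      lcp
   1  s[2:],s[3:]  0  ''
   2  s[3:],s[4:]  0  ''
   3  s[4:],s[1:]  0  ''
   4  s[1:],s[8:]  1  'd'
   5  s[8:],s[0:]  0  ''
   6  s[0:],s[7:]  2  'ed'
   7  s[7:],s[6:]  1  'e'
   8  s[6:],s[9:]  0  ''
   9  s[9:],s[5:]  0  ''

n(n+1)/2 = 10·11/2 = 55
Σ LCP = 0 + 0 + 0 + 0 + 1 + 0 + 2 + 1 + 0 + 0 = 4
distinct = 55 − 4 = 51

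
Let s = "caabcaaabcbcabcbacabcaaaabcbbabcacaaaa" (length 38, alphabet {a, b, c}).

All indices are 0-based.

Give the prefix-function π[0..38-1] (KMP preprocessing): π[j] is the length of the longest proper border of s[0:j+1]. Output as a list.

π[0] = 0
j=1 s[j]='a': π[1]=0 (border '')
j=2 s[j]='a': π[2]=0 (border '')
j=3 s[j]='b': π[3]=0 (border '')
j=4 s[j]='c': π[4]=1 (border 'c')
j=5 s[j]='a': π[5]=2 (border 'ca')
j=6 s[j]='a': π[6]=3 (border 'caa')
j=7 s[j]='a': k: 3→0; π[7]=0 (border '')
j=8 s[j]='b': π[8]=0 (border '')
j=9 s[j]='c': π[9]=1 (border 'c')
j=10 s[j]='b': k: 1→0; π[10]=0 (border '')
j=11 s[j]='c': π[11]=1 (border 'c')
j=12 s[j]='a': π[12]=2 (border 'ca')
j=13 s[j]='b': k: 2→0; π[13]=0 (border '')
j=14 s[j]='c': π[14]=1 (border 'c')
j=15 s[j]='b': k: 1→0; π[15]=0 (border '')
j=16 s[j]='a': π[16]=0 (border '')
j=17 s[j]='c': π[17]=1 (border 'c')
j=18 s[j]='a': π[18]=2 (border 'ca')
j=19 s[j]='b': k: 2→0; π[19]=0 (border '')
j=20 s[j]='c': π[20]=1 (border 'c')
j=21 s[j]='a': π[21]=2 (border 'ca')
j=22 s[j]='a': π[22]=3 (border 'caa')
j=23 s[j]='a': k: 3→0; π[23]=0 (border '')
j=24 s[j]='a': π[24]=0 (border '')
j=25 s[j]='b': π[25]=0 (border '')
j=26 s[j]='c': π[26]=1 (border 'c')
j=27 s[j]='b': k: 1→0; π[27]=0 (border '')
j=28 s[j]='b': π[28]=0 (border '')
j=29 s[j]='a': π[29]=0 (border '')
j=30 s[j]='b': π[30]=0 (border '')
j=31 s[j]='c': π[31]=1 (border 'c')
j=32 s[j]='a': π[32]=2 (border 'ca')
j=33 s[j]='c': k: 2→0; π[33]=1 (border 'c')
j=34 s[j]='a': π[34]=2 (border 'ca')
j=35 s[j]='a': π[35]=3 (border 'caa')
j=36 s[j]='a': k: 3→0; π[36]=0 (border '')
j=37 s[j]='a': π[37]=0 (border '')

[0, 0, 0, 0, 1, 2, 3, 0, 0, 1, 0, 1, 2, 0, 1, 0, 0, 1, 2, 0, 1, 2, 3, 0, 0, 0, 1, 0, 0, 0, 0, 1, 2, 1, 2, 3, 0, 0]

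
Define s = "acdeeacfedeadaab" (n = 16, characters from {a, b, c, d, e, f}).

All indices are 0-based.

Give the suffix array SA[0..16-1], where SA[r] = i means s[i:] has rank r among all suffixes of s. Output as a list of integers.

[13, 14, 0, 5, 11, 15, 1, 6, 12, 9, 2, 4, 10, 8, 3, 7]

sorted suffixes:
  #0 SA[0]=13  'aab'
  #1 SA[1]=14  'ab'
  #2 SA[2]=0  'acdeeacfedeadaab'
  #3 SA[3]=5  'acfedeadaab'
  #4 SA[4]=11  'adaab'
  #5 SA[5]=15  'b'
  #6 SA[6]=1  'cdeeacfedeadaab'
  #7 SA[7]=6  'cfedeadaab'
  #8 SA[8]=12  'daab'
  #9 SA[9]=9  'deadaab'
  #10 SA[10]=2  'deeacfedeadaab'
  #11 SA[11]=4  'eacfedeadaab'
  #12 SA[12]=10  'eadaab'
  #13 SA[13]=8  'edeadaab'
  #14 SA[14]=3  'eeacfedeadaab'
  #15 SA[15]=7  'fedeadaab'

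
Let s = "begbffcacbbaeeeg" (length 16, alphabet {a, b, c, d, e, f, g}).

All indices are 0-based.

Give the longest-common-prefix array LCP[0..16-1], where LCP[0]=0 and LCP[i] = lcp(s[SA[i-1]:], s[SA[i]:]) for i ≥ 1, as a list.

[0, 1, 0, 1, 1, 1, 0, 1, 0, 2, 1, 2, 0, 1, 0, 1]

rank | idx | suffix
   0 |   7 | acbbaeeeg
   1 |  11 | aeeeg
   2 |  10 | baeeeg
   3 |   9 | bbaeeeg
   4 |   0 | begbffcacbbaeeeg
   5 |   3 | bffcacbbaeeeg
   6 |   6 | cacbbaeeeg
   7 |   8 | cbbaeeeg
   8 |  12 | eeeg
   9 |  13 | eeg
  10 |  14 | eg
  11 |   1 | egbffcacbbaeeeg
  12 |   5 | fcacbbaeeeg
  13 |   4 | ffcacbbaeeeg
  14 |  15 | g
  15 |   2 | gbffcacbbaeeeg

SA = [7, 11, 10, 9, 0, 3, 6, 8, 12, 13, 14, 1, 5, 4, 15, 2]
[i] adj suffixes → lcp
  [1] 7/11 → 1 ('a')
  [2] 11/10 → 0 ('')
  [3] 10/9 → 1 ('b')
  [4] 9/0 → 1 ('b')
  [5] 0/3 → 1 ('b')
  [6] 3/6 → 0 ('')
  [7] 6/8 → 1 ('c')
  [8] 8/12 → 0 ('')
  [9] 12/13 → 2 ('ee')
  [10] 13/14 → 1 ('e')
  [11] 14/1 → 2 ('eg')
  [12] 1/5 → 0 ('')
  [13] 5/4 → 1 ('f')
  [14] 4/15 → 0 ('')
  [15] 15/2 → 1 ('g')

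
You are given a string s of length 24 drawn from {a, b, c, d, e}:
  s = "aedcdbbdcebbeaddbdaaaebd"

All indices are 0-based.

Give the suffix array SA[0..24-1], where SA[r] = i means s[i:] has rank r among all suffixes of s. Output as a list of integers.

sorted suffixes:
  #0 SA[0]=18  'aaaebd'
  #1 SA[1]=19  'aaebd'
  #2 SA[2]=13  'addbdaaaebd'
  #3 SA[3]=20  'aebd'
  #4 SA[4]=0  'aedcdbbdcebbeaddbdaaaebd'
  #5 SA[5]=5  'bbdcebbeaddbdaaaebd'
  #6 SA[6]=10  'bbeaddbdaaaebd'
  #7 SA[7]=22  'bd'
  #8 SA[8]=16  'bdaaaebd'
  #9 SA[9]=6  'bdcebbeaddbdaaaebd'
  #10 SA[10]=11  'beaddbdaaaebd'
  #11 SA[11]=3  'cdbbdcebbeaddbdaaaebd'
  #12 SA[12]=8  'cebbeaddbdaaaebd'
  #13 SA[13]=23  'd'
  #14 SA[14]=17  'daaaebd'
  #15 SA[15]=4  'dbbdcebbeaddbdaaaebd'
  #16 SA[16]=15  'dbdaaaebd'
  #17 SA[17]=2  'dcdbbdcebbeaddbdaaaebd'
  #18 SA[18]=7  'dcebbeaddbdaaaebd'
  #19 SA[19]=14  'ddbdaaaebd'
  #20 SA[20]=12  'eaddbdaaaebd'
  #21 SA[21]=9  'ebbeaddbdaaaebd'
  #22 SA[22]=21  'ebd'
  #23 SA[23]=1  'edcdbbdcebbeaddbdaaaebd'

[18, 19, 13, 20, 0, 5, 10, 22, 16, 6, 11, 3, 8, 23, 17, 4, 15, 2, 7, 14, 12, 9, 21, 1]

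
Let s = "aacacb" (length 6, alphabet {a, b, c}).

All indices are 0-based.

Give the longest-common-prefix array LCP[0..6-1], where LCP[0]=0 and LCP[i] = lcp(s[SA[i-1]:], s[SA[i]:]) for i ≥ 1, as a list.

rank→(start, suffix):
  0 → (0, 'aacacb')
  1 → (1, 'acacb')
  2 → (3, 'acb')
  3 → (5, 'b')
  4 → (2, 'cacb')
  5 → (4, 'cb')

SA = [0, 1, 3, 5, 2, 4]
rank  pair      lcp
   1  s[0:],s[1:]  1  'a'
   2  s[1:],s[3:]  2  'ac'
   3  s[3:],s[5:]  0  ''
   4  s[5:],s[2:]  0  ''
   5  s[2:],s[4:]  1  'c'

[0, 1, 2, 0, 0, 1]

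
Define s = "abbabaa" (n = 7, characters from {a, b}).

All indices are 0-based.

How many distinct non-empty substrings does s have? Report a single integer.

rank | idx | suffix
   0 |   6 | a
   1 |   5 | aa
   2 |   3 | abaa
   3 |   0 | abbabaa
   4 |   4 | baa
   5 |   2 | babaa
   6 |   1 | bbabaa

SA = [6, 5, 3, 0, 4, 2, 1]
[i] adj suffixes → lcp
  [1] 6/5 → 1 ('a')
  [2] 5/3 → 1 ('a')
  [3] 3/0 → 2 ('ab')
  [4] 0/4 → 0 ('')
  [5] 4/2 → 2 ('ba')
  [6] 2/1 → 1 ('b')

n(n+1)/2 = 7·8/2 = 28
Σ LCP = 0 + 1 + 1 + 2 + 0 + 2 + 1 = 7
distinct = 28 − 7 = 21

21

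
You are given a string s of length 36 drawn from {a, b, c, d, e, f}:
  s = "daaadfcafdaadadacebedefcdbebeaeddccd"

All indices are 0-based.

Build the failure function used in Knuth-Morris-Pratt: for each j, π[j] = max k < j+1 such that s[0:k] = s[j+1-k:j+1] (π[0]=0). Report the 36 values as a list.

[0, 0, 0, 0, 1, 0, 0, 0, 0, 1, 2, 3, 1, 2, 1, 2, 0, 0, 0, 0, 1, 0, 0, 0, 1, 0, 0, 0, 0, 0, 0, 1, 1, 0, 0, 1]

π[0] = 0
j=1 s[j]='a': π[1]=0 (border '')
j=2 s[j]='a': π[2]=0 (border '')
j=3 s[j]='a': π[3]=0 (border '')
j=4 s[j]='d': π[4]=1 (border 'd')
j=5 s[j]='f': k: 1→0; π[5]=0 (border '')
j=6 s[j]='c': π[6]=0 (border '')
j=7 s[j]='a': π[7]=0 (border '')
j=8 s[j]='f': π[8]=0 (border '')
j=9 s[j]='d': π[9]=1 (border 'd')
j=10 s[j]='a': π[10]=2 (border 'da')
j=11 s[j]='a': π[11]=3 (border 'daa')
j=12 s[j]='d': k: 3→0; π[12]=1 (border 'd')
j=13 s[j]='a': π[13]=2 (border 'da')
j=14 s[j]='d': k: 2→0; π[14]=1 (border 'd')
j=15 s[j]='a': π[15]=2 (border 'da')
j=16 s[j]='c': k: 2→0; π[16]=0 (border '')
j=17 s[j]='e': π[17]=0 (border '')
j=18 s[j]='b': π[18]=0 (border '')
j=19 s[j]='e': π[19]=0 (border '')
j=20 s[j]='d': π[20]=1 (border 'd')
j=21 s[j]='e': k: 1→0; π[21]=0 (border '')
j=22 s[j]='f': π[22]=0 (border '')
j=23 s[j]='c': π[23]=0 (border '')
j=24 s[j]='d': π[24]=1 (border 'd')
j=25 s[j]='b': k: 1→0; π[25]=0 (border '')
j=26 s[j]='e': π[26]=0 (border '')
j=27 s[j]='b': π[27]=0 (border '')
j=28 s[j]='e': π[28]=0 (border '')
j=29 s[j]='a': π[29]=0 (border '')
j=30 s[j]='e': π[30]=0 (border '')
j=31 s[j]='d': π[31]=1 (border 'd')
j=32 s[j]='d': k: 1→0; π[32]=1 (border 'd')
j=33 s[j]='c': k: 1→0; π[33]=0 (border '')
j=34 s[j]='c': π[34]=0 (border '')
j=35 s[j]='d': π[35]=1 (border 'd')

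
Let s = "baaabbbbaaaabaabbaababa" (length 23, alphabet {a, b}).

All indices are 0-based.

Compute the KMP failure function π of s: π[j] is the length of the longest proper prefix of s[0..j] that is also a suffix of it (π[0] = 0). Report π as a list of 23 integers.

π[0] = 0
j=1 s[j]='a': π[1]=0 (border '')
j=2 s[j]='a': π[2]=0 (border '')
j=3 s[j]='a': π[3]=0 (border '')
j=4 s[j]='b': π[4]=1 (border 'b')
j=5 s[j]='b': k: 1→0; π[5]=1 (border 'b')
j=6 s[j]='b': k: 1→0; π[6]=1 (border 'b')
j=7 s[j]='b': k: 1→0; π[7]=1 (border 'b')
j=8 s[j]='a': π[8]=2 (border 'ba')
j=9 s[j]='a': π[9]=3 (border 'baa')
j=10 s[j]='a': π[10]=4 (border 'baaa')
j=11 s[j]='a': k: 4→0; π[11]=0 (border '')
j=12 s[j]='b': π[12]=1 (border 'b')
j=13 s[j]='a': π[13]=2 (border 'ba')
j=14 s[j]='a': π[14]=3 (border 'baa')
j=15 s[j]='b': k: 3→0; π[15]=1 (border 'b')
j=16 s[j]='b': k: 1→0; π[16]=1 (border 'b')
j=17 s[j]='a': π[17]=2 (border 'ba')
j=18 s[j]='a': π[18]=3 (border 'baa')
j=19 s[j]='b': k: 3→0; π[19]=1 (border 'b')
j=20 s[j]='a': π[20]=2 (border 'ba')
j=21 s[j]='b': k: 2→0; π[21]=1 (border 'b')
j=22 s[j]='a': π[22]=2 (border 'ba')

[0, 0, 0, 0, 1, 1, 1, 1, 2, 3, 4, 0, 1, 2, 3, 1, 1, 2, 3, 1, 2, 1, 2]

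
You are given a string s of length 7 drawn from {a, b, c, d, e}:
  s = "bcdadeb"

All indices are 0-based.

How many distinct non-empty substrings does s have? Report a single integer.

rank→(start, suffix):
  0 → (3, 'adeb')
  1 → (6, 'b')
  2 → (0, 'bcdadeb')
  3 → (1, 'cdadeb')
  4 → (2, 'dadeb')
  5 → (4, 'deb')
  6 → (5, 'eb')

SA = [3, 6, 0, 1, 2, 4, 5]
[i] adj suffixes → lcp
  [1] 3/6 → 0 ('')
  [2] 6/0 → 1 ('b')
  [3] 0/1 → 0 ('')
  [4] 1/2 → 0 ('')
  [5] 2/4 → 1 ('d')
  [6] 4/5 → 0 ('')

n(n+1)/2 = 7·8/2 = 28
Σ LCP = 0 + 0 + 1 + 0 + 0 + 1 + 0 = 2
distinct = 28 − 2 = 26

26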